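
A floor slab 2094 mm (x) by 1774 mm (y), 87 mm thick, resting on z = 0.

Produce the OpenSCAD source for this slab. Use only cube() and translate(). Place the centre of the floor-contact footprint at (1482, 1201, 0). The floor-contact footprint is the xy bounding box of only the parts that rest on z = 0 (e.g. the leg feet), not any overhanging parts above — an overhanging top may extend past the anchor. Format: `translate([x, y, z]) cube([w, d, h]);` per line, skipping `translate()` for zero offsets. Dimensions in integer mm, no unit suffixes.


translate([435, 314, 0]) cube([2094, 1774, 87]);


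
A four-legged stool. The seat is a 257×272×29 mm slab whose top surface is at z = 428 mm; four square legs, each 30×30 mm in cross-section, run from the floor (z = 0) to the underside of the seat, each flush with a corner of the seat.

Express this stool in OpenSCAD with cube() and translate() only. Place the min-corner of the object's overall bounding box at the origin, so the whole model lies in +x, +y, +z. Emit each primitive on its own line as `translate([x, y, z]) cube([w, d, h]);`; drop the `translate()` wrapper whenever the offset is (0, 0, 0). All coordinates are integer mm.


translate([0, 0, 399]) cube([257, 272, 29]);
cube([30, 30, 399]);
translate([227, 0, 0]) cube([30, 30, 399]);
translate([0, 242, 0]) cube([30, 30, 399]);
translate([227, 242, 0]) cube([30, 30, 399]);


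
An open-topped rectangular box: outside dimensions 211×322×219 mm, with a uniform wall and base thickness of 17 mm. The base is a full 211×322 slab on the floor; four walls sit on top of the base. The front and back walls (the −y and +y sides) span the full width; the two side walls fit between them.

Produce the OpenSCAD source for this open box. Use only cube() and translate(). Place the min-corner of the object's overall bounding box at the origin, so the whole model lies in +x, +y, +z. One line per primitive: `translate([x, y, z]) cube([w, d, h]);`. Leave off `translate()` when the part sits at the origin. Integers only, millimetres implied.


cube([211, 322, 17]);
translate([0, 0, 17]) cube([211, 17, 202]);
translate([0, 305, 17]) cube([211, 17, 202]);
translate([0, 17, 17]) cube([17, 288, 202]);
translate([194, 17, 17]) cube([17, 288, 202]);


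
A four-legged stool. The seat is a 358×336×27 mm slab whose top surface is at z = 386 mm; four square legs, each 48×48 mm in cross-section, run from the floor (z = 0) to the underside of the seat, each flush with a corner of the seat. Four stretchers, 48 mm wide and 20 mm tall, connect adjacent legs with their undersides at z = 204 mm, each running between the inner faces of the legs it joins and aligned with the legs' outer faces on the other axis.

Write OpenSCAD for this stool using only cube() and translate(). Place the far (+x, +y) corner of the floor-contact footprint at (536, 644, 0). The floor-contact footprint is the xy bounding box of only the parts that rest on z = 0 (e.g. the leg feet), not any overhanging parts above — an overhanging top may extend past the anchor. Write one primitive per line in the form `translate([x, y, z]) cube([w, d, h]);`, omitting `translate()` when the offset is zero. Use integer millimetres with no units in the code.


translate([178, 308, 359]) cube([358, 336, 27]);
translate([178, 308, 0]) cube([48, 48, 359]);
translate([488, 308, 0]) cube([48, 48, 359]);
translate([178, 596, 0]) cube([48, 48, 359]);
translate([488, 596, 0]) cube([48, 48, 359]);
translate([226, 308, 204]) cube([262, 48, 20]);
translate([226, 596, 204]) cube([262, 48, 20]);
translate([178, 356, 204]) cube([48, 240, 20]);
translate([488, 356, 204]) cube([48, 240, 20]);


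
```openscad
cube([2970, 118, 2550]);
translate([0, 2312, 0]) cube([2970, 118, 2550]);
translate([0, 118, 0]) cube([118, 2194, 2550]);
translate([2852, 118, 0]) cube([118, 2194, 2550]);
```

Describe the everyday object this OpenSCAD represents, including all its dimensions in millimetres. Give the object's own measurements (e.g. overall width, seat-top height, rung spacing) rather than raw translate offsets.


The wall frame of a small rectangular building: four walls, each 2550 mm tall and 118 mm thick, enclosing a footprint 2970 mm (x) by 2430 mm (y) outside-to-outside, with no floor or roof. The front and back walls (the −y and +y sides) span the full width; the two side walls fit between them.


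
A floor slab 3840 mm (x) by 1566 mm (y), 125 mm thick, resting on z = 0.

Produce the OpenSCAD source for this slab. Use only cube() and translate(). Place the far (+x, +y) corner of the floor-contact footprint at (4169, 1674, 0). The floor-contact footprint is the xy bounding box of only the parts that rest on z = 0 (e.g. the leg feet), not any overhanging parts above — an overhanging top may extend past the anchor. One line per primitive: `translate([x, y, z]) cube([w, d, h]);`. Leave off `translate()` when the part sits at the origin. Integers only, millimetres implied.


translate([329, 108, 0]) cube([3840, 1566, 125]);


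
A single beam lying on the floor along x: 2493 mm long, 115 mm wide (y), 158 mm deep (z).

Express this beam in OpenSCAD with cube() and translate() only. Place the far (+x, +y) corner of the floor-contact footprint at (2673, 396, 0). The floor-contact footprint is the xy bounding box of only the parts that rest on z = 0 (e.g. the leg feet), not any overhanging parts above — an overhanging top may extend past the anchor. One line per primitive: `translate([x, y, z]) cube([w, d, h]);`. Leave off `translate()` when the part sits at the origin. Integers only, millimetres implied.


translate([180, 281, 0]) cube([2493, 115, 158]);


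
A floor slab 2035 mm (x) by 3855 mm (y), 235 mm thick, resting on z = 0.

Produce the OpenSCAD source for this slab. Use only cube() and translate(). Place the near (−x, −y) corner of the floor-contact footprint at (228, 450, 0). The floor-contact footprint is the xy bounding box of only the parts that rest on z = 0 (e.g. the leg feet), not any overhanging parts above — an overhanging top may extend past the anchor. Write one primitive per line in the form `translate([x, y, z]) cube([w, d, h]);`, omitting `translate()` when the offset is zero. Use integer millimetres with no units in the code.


translate([228, 450, 0]) cube([2035, 3855, 235]);


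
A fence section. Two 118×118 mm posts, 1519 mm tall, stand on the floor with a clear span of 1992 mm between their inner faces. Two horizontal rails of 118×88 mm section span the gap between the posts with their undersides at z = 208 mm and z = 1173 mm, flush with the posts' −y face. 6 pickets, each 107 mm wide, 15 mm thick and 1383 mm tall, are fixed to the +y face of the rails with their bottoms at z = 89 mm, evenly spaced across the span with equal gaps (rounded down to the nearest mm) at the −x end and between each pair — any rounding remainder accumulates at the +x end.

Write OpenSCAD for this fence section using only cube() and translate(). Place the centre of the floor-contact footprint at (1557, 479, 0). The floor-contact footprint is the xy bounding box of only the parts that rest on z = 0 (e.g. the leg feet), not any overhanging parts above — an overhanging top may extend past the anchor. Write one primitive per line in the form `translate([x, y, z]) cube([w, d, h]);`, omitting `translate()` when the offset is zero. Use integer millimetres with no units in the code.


translate([443, 420, 0]) cube([118, 118, 1519]);
translate([2553, 420, 0]) cube([118, 118, 1519]);
translate([561, 420, 208]) cube([1992, 118, 88]);
translate([561, 420, 1173]) cube([1992, 118, 88]);
translate([753, 538, 89]) cube([107, 15, 1383]);
translate([1052, 538, 89]) cube([107, 15, 1383]);
translate([1351, 538, 89]) cube([107, 15, 1383]);
translate([1650, 538, 89]) cube([107, 15, 1383]);
translate([1949, 538, 89]) cube([107, 15, 1383]);
translate([2248, 538, 89]) cube([107, 15, 1383]);


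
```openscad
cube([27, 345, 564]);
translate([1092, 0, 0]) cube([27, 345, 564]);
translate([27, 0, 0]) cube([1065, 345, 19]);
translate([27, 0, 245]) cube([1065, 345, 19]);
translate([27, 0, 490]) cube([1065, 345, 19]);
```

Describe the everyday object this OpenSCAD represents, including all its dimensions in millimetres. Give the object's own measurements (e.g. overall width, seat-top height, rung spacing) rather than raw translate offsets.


An open bookshelf. Two side panels, each 27 mm thick, 345 mm deep and 564 mm tall, stand 1119 mm apart (outside-to-outside). Between them sit 3 shelves, each 19 mm thick and 345 mm deep, spanning the full gap between the sides. The bottom shelf rests on the floor (its underside at z = 0) and the clear gap between one shelf's top and the next shelf's underside is 226 mm.


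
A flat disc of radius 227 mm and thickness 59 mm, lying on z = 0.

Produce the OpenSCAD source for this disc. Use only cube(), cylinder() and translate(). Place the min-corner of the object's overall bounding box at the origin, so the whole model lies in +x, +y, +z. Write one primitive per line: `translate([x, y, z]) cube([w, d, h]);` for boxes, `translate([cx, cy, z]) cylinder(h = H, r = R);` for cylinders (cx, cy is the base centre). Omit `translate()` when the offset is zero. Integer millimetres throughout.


translate([227, 227, 0]) cylinder(h = 59, r = 227);


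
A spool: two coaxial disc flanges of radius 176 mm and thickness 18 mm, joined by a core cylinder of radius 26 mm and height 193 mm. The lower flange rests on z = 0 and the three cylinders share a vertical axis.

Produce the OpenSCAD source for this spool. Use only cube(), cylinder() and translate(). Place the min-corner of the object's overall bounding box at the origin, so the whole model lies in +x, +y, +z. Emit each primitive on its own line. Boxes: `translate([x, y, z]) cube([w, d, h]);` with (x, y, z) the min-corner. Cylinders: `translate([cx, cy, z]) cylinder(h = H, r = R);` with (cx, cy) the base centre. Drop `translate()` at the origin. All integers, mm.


translate([176, 176, 0]) cylinder(h = 18, r = 176);
translate([176, 176, 18]) cylinder(h = 193, r = 26);
translate([176, 176, 211]) cylinder(h = 18, r = 176);


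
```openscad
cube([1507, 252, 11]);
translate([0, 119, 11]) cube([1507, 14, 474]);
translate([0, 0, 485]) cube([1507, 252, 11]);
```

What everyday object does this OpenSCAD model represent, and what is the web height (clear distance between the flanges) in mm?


An I-beam. The web height is 474 mm.

Two wide flanges with a thin centred web — an I-beam. Overall 496 mm minus two 11 mm flanges gives a web of 496 − 2·11 = 474 mm.


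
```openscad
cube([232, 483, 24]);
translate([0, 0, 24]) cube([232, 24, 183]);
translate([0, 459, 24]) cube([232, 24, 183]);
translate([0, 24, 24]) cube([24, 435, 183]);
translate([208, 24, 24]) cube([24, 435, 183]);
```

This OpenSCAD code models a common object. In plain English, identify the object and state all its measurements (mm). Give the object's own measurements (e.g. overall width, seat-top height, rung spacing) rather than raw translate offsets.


An open-topped rectangular box: outside dimensions 232×483×207 mm, with a uniform wall and base thickness of 24 mm. The base is a full 232×483 slab on the floor; four walls sit on top of the base. The front and back walls (the −y and +y sides) span the full width; the two side walls fit between them.


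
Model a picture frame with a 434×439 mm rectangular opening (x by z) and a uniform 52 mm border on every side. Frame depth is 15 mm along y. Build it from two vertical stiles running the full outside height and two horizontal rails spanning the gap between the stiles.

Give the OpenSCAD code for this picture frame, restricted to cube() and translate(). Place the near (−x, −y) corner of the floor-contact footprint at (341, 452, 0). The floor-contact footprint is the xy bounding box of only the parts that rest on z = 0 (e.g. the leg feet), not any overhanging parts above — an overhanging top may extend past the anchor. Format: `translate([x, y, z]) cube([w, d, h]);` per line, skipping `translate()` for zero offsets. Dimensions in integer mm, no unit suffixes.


translate([341, 452, 0]) cube([52, 15, 543]);
translate([827, 452, 0]) cube([52, 15, 543]);
translate([393, 452, 0]) cube([434, 15, 52]);
translate([393, 452, 491]) cube([434, 15, 52]);


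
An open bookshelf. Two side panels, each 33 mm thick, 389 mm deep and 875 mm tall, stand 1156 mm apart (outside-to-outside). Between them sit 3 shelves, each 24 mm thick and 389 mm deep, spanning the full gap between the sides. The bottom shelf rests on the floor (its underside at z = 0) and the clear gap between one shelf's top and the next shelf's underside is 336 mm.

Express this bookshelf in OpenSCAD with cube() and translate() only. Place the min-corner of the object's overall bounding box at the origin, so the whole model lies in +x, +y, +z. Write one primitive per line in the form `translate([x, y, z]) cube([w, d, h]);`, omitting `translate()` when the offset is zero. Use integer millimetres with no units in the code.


cube([33, 389, 875]);
translate([1123, 0, 0]) cube([33, 389, 875]);
translate([33, 0, 0]) cube([1090, 389, 24]);
translate([33, 0, 360]) cube([1090, 389, 24]);
translate([33, 0, 720]) cube([1090, 389, 24]);


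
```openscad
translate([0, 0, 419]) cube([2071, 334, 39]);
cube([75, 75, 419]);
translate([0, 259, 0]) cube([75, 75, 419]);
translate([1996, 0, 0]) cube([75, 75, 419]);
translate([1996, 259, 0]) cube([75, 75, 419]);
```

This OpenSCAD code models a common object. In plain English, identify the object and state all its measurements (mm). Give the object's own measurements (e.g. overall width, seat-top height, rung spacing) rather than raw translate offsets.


A long wooden bench with a 2071 mm (x) × 334 mm (y) seat, 39 mm thick, its top surface 458 mm above the floor. Four 75 mm square legs at the seat corners, flush with the edges, run from z = 0 to the seat underside.


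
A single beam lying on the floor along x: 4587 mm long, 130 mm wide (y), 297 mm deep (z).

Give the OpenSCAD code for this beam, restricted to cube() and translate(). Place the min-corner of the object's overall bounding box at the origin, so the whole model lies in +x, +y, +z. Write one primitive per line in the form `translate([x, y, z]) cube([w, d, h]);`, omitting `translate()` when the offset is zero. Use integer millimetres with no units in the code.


cube([4587, 130, 297]);


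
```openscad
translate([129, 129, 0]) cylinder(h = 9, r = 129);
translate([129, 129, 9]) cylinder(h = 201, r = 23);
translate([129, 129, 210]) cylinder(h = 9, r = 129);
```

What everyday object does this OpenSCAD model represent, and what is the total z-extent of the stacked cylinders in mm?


A spool. The overall height is 219 mm.

Three coaxial cylinders, large–small–large — a spool. Two 9 mm flanges and a 201 mm core give 9 + 201 + 9 = 219 mm.


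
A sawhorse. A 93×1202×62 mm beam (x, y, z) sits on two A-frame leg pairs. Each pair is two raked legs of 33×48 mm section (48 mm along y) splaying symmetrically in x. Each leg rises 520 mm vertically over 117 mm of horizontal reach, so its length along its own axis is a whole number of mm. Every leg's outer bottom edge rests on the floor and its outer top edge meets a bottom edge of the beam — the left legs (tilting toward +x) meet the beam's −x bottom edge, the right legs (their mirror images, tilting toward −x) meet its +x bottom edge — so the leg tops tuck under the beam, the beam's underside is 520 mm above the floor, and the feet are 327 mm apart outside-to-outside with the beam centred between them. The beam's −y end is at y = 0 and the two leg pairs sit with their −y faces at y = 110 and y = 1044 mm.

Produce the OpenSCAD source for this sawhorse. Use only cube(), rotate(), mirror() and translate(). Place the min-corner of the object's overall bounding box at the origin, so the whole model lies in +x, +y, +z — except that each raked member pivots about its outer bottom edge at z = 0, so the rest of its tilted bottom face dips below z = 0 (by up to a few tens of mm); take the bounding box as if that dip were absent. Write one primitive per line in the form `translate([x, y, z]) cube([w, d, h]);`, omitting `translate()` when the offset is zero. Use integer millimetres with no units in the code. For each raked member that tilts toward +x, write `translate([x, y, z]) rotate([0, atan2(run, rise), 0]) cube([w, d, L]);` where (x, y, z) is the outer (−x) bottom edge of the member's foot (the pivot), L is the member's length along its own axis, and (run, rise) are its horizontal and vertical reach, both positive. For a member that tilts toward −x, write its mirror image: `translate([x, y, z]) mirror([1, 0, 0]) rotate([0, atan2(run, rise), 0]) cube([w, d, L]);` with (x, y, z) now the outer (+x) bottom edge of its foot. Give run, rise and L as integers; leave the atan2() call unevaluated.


// leg length = √(117² + 520²) = 533
// right-leg outer foot x = 2·117 + 93 = 327
// beam min-corner = (117, 0, 520)
translate([117, 0, 520]) cube([93, 1202, 62]);
translate([0, 110, 0]) rotate([0, atan2(117, 520), 0]) cube([33, 48, 533]);
translate([327, 110, 0]) mirror([1, 0, 0]) rotate([0, atan2(117, 520), 0]) cube([33, 48, 533]);
translate([0, 1044, 0]) rotate([0, atan2(117, 520), 0]) cube([33, 48, 533]);
translate([327, 1044, 0]) mirror([1, 0, 0]) rotate([0, atan2(117, 520), 0]) cube([33, 48, 533]);


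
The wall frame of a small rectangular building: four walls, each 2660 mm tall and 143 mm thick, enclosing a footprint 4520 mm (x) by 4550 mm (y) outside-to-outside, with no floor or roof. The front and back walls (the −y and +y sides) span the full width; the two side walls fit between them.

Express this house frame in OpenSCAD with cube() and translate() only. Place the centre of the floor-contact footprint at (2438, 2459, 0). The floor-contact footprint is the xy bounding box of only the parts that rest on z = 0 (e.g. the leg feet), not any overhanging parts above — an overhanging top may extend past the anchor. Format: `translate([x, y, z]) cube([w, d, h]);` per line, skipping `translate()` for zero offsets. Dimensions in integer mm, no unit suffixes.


translate([178, 184, 0]) cube([4520, 143, 2660]);
translate([178, 4591, 0]) cube([4520, 143, 2660]);
translate([178, 327, 0]) cube([143, 4264, 2660]);
translate([4555, 327, 0]) cube([143, 4264, 2660]);


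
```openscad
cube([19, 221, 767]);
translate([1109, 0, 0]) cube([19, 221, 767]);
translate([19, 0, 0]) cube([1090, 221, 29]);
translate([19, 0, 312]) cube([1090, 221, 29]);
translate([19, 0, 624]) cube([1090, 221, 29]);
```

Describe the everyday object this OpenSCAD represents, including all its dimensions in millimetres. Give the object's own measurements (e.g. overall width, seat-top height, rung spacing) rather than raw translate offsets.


An open bookshelf. Two side panels, each 19 mm thick, 221 mm deep and 767 mm tall, stand 1128 mm apart (outside-to-outside). Between them sit 3 shelves, each 29 mm thick and 221 mm deep, spanning the full gap between the sides. The bottom shelf rests on the floor (its underside at z = 0) and the clear gap between one shelf's top and the next shelf's underside is 283 mm.


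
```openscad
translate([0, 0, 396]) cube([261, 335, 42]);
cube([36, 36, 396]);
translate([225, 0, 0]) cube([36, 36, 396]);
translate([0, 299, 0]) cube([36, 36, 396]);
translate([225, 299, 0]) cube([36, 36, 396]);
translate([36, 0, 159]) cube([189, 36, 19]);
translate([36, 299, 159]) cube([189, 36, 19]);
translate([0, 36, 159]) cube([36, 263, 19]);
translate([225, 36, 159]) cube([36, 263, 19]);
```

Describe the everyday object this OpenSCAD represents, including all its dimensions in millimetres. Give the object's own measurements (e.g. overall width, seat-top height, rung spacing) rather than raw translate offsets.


A simple wooden stool: a rectangular seat 261 mm (x) by 335 mm (y), 42 mm thick, top face at z = 438 mm, on four square legs, each 36×36 mm in cross-section. The legs rest on z = 0, each flush with a corner of the seat. Four stretchers, 36 mm wide and 19 mm tall, connect adjacent legs with their undersides at z = 159 mm, each running between the inner faces of the legs it joins and aligned with the legs' outer faces on the other axis.


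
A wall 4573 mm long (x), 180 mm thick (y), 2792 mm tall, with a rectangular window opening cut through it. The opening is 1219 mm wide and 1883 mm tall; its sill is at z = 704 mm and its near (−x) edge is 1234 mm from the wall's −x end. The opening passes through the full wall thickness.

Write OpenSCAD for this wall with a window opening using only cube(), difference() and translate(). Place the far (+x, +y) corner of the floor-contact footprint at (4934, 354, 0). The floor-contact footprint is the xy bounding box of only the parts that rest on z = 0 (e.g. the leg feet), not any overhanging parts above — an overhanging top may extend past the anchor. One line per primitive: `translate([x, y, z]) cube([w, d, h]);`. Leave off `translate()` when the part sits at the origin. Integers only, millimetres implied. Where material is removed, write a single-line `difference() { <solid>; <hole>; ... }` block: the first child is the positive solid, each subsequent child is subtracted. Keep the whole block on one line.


difference() { translate([361, 174, 0]) cube([4573, 180, 2792]); translate([1595, 174, 704]) cube([1219, 180, 1883]); }


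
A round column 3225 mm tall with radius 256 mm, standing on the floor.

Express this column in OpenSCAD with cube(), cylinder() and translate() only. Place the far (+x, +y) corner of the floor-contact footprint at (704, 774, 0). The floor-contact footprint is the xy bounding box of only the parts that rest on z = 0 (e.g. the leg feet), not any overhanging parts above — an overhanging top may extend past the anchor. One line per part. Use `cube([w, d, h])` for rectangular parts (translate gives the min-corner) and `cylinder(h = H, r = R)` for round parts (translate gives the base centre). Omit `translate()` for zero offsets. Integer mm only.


translate([448, 518, 0]) cylinder(h = 3225, r = 256);


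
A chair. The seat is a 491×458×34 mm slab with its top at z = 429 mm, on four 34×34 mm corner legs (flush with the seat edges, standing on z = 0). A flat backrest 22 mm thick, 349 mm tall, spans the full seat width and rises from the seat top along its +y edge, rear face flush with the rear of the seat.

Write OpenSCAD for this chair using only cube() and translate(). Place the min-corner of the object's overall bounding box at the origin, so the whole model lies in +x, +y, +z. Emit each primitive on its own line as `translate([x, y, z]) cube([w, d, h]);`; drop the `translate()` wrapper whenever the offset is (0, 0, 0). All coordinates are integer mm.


// leg_h = 429 - 34 = 395
translate([0, 0, 395]) cube([491, 458, 34]);
cube([34, 34, 395]);
translate([457, 0, 0]) cube([34, 34, 395]);
translate([0, 424, 0]) cube([34, 34, 395]);
translate([457, 424, 0]) cube([34, 34, 395]);
translate([0, 436, 429]) cube([491, 22, 349]);


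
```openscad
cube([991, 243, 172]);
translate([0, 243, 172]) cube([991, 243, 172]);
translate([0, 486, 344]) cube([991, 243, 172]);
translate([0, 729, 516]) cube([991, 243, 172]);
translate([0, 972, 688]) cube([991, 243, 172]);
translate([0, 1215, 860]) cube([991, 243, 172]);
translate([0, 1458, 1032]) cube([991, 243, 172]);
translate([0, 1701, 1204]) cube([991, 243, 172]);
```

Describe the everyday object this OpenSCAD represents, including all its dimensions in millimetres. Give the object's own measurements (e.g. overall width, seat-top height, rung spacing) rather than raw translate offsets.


A straight staircase of 8 solid steps. Each step is 991 mm wide (x), 243 mm deep (y, the going) and 172 mm tall (the rise). The first step rests on the floor; each subsequent step sits one going further in +y and one rise higher in +z, directly behind and above the previous step with no overlap.


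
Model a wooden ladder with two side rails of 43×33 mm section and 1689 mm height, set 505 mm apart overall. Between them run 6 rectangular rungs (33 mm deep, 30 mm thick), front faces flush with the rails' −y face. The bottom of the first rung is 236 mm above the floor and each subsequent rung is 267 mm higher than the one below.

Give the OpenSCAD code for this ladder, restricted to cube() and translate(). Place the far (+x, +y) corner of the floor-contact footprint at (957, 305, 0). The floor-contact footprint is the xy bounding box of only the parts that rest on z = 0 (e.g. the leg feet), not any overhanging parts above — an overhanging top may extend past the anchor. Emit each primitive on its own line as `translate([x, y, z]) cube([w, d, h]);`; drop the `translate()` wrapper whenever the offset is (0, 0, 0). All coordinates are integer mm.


// rung span = 505 - 2*43 = 419
// rung[k] z = 236 + k*267
translate([452, 272, 0]) cube([43, 33, 1689]);
translate([914, 272, 0]) cube([43, 33, 1689]);
translate([495, 272, 236]) cube([419, 33, 30]);
translate([495, 272, 503]) cube([419, 33, 30]);
translate([495, 272, 770]) cube([419, 33, 30]);
translate([495, 272, 1037]) cube([419, 33, 30]);
translate([495, 272, 1304]) cube([419, 33, 30]);
translate([495, 272, 1571]) cube([419, 33, 30]);


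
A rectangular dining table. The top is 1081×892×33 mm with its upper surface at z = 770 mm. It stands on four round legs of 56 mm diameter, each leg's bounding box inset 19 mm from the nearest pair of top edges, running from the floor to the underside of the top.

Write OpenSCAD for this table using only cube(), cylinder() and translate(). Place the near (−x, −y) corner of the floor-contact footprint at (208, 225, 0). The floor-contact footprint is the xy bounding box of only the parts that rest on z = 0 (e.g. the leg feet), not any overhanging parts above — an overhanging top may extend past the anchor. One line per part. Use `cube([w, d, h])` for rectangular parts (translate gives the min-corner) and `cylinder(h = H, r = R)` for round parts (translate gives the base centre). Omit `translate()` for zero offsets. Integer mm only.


translate([189, 206, 737]) cube([1081, 892, 33]);
translate([236, 253, 0]) cylinder(h = 737, r = 28);
translate([1223, 253, 0]) cylinder(h = 737, r = 28);
translate([236, 1051, 0]) cylinder(h = 737, r = 28);
translate([1223, 1051, 0]) cylinder(h = 737, r = 28);


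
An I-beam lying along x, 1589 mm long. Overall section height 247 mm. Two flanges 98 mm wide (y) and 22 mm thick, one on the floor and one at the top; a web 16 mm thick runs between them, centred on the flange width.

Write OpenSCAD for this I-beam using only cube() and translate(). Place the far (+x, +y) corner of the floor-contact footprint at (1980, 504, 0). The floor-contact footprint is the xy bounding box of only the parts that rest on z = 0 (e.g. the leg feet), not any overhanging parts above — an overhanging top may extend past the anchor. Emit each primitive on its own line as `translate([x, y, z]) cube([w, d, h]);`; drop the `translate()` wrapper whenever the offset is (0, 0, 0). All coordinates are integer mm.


translate([391, 406, 0]) cube([1589, 98, 22]);
translate([391, 447, 22]) cube([1589, 16, 203]);
translate([391, 406, 225]) cube([1589, 98, 22]);


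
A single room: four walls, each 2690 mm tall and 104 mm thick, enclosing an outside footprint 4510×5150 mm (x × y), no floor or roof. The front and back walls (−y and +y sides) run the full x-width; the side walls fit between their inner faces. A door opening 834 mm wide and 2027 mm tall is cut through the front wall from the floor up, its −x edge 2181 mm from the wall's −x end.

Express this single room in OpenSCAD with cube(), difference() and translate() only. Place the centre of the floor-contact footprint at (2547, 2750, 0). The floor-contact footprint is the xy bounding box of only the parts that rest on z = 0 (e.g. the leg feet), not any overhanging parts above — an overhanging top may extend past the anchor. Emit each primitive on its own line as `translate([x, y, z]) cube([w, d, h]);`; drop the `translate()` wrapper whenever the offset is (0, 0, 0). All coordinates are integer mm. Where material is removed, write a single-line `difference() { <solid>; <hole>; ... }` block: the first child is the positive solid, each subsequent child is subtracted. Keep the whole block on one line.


difference() { translate([292, 175, 0]) cube([4510, 104, 2690]); translate([2473, 175, 0]) cube([834, 104, 2027]); }
translate([292, 5221, 0]) cube([4510, 104, 2690]);
translate([292, 279, 0]) cube([104, 4942, 2690]);
translate([4698, 279, 0]) cube([104, 4942, 2690]);


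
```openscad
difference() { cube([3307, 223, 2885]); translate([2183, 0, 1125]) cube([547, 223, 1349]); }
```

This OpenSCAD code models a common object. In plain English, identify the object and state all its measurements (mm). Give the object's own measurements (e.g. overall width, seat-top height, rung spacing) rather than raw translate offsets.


A wall 3307 mm long (x), 223 mm thick (y), 2885 mm tall, with a rectangular window opening cut through it. The opening is 547 mm wide and 1349 mm tall; its sill is at z = 1125 mm and its near (−x) edge is 2183 mm from the wall's −x end. The opening passes through the full wall thickness.


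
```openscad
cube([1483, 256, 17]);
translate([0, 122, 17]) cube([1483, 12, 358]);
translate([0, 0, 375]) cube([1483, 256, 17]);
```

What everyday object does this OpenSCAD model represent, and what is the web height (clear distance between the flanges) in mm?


An I-beam. The web height is 358 mm.

Two wide flanges with a thin centred web — an I-beam. Overall 392 mm minus two 17 mm flanges gives a web of 392 − 2·17 = 358 mm.


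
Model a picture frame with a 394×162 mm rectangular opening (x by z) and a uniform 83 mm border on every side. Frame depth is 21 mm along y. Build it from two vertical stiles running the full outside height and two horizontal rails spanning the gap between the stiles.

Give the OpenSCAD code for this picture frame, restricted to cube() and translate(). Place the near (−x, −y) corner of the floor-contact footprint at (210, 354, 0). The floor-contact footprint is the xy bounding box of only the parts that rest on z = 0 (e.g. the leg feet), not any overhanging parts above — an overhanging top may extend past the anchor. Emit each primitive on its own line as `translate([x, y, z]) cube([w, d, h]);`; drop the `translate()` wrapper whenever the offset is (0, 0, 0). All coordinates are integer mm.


translate([210, 354, 0]) cube([83, 21, 328]);
translate([687, 354, 0]) cube([83, 21, 328]);
translate([293, 354, 0]) cube([394, 21, 83]);
translate([293, 354, 245]) cube([394, 21, 83]);


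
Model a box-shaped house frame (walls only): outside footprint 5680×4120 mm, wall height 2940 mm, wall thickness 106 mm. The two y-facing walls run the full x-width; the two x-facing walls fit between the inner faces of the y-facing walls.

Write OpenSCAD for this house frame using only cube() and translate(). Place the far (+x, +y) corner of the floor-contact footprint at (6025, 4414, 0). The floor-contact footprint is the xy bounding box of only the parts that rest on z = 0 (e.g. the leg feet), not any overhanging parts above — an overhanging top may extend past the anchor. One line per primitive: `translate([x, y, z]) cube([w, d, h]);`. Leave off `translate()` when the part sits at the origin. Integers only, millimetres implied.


translate([345, 294, 0]) cube([5680, 106, 2940]);
translate([345, 4308, 0]) cube([5680, 106, 2940]);
translate([345, 400, 0]) cube([106, 3908, 2940]);
translate([5919, 400, 0]) cube([106, 3908, 2940]);


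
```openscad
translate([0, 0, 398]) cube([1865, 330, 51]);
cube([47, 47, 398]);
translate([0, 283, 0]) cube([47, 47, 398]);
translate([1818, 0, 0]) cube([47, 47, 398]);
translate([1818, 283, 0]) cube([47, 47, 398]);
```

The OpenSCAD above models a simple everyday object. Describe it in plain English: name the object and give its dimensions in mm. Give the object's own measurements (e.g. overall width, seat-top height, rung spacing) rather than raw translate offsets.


A long wooden bench with a 1865 mm (x) × 330 mm (y) seat, 51 mm thick, its top surface 449 mm above the floor. Four 47 mm square legs at the seat corners, flush with the edges, run from z = 0 to the seat underside.


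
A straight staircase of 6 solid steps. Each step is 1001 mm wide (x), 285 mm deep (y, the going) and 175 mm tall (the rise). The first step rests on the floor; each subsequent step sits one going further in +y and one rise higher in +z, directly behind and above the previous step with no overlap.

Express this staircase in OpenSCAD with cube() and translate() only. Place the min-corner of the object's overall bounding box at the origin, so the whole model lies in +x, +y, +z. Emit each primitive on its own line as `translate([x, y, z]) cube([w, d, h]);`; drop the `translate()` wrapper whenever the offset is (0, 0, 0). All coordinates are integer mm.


cube([1001, 285, 175]);
translate([0, 285, 175]) cube([1001, 285, 175]);
translate([0, 570, 350]) cube([1001, 285, 175]);
translate([0, 855, 525]) cube([1001, 285, 175]);
translate([0, 1140, 700]) cube([1001, 285, 175]);
translate([0, 1425, 875]) cube([1001, 285, 175]);


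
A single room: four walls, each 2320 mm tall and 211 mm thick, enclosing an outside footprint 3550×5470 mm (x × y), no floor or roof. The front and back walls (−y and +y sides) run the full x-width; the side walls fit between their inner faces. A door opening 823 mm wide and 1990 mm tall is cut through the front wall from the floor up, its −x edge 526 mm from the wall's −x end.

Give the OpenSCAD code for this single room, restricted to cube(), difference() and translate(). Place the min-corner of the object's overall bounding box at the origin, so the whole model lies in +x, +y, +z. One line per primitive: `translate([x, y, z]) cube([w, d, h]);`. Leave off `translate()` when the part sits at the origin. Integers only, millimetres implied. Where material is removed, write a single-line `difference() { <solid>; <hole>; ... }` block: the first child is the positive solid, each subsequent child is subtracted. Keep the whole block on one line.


difference() { cube([3550, 211, 2320]); translate([526, 0, 0]) cube([823, 211, 1990]); }
translate([0, 5259, 0]) cube([3550, 211, 2320]);
translate([0, 211, 0]) cube([211, 5048, 2320]);
translate([3339, 211, 0]) cube([211, 5048, 2320]);


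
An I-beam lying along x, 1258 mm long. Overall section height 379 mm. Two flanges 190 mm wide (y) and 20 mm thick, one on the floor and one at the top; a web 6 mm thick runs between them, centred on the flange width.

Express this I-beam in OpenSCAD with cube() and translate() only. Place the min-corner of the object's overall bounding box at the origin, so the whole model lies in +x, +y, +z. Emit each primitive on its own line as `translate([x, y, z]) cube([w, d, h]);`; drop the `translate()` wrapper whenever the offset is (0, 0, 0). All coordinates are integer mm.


cube([1258, 190, 20]);
translate([0, 92, 20]) cube([1258, 6, 339]);
translate([0, 0, 359]) cube([1258, 190, 20]);


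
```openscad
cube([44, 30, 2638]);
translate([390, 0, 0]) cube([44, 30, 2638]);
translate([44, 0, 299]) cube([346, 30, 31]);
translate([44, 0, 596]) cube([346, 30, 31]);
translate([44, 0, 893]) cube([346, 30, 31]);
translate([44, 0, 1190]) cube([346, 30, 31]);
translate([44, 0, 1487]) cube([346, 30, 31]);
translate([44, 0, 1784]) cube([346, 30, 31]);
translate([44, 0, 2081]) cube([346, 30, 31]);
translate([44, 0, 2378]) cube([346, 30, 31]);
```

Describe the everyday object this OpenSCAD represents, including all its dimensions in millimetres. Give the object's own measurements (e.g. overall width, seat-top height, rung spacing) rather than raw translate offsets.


A straight ladder. Two 44×30 mm vertical rails, 2638 mm tall, stand 434 mm apart (outside-to-outside) with their front faces coplanar on the −y side. 8 rungs, each 30 mm deep and 31 mm tall, span between the inner faces of the rails, front faces flush with the rails. The lowest rung's underside is at z = 299 mm and rungs are spaced 297 mm apart (underside to underside).


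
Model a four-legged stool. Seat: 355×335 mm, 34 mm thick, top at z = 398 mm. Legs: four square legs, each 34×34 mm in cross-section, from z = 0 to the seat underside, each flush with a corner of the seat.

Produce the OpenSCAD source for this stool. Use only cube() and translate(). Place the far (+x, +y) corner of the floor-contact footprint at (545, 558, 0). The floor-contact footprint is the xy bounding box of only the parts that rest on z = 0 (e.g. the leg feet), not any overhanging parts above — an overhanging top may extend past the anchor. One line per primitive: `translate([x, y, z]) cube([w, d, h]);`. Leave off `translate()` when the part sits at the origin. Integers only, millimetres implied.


translate([190, 223, 364]) cube([355, 335, 34]);
translate([190, 223, 0]) cube([34, 34, 364]);
translate([511, 223, 0]) cube([34, 34, 364]);
translate([190, 524, 0]) cube([34, 34, 364]);
translate([511, 524, 0]) cube([34, 34, 364]);


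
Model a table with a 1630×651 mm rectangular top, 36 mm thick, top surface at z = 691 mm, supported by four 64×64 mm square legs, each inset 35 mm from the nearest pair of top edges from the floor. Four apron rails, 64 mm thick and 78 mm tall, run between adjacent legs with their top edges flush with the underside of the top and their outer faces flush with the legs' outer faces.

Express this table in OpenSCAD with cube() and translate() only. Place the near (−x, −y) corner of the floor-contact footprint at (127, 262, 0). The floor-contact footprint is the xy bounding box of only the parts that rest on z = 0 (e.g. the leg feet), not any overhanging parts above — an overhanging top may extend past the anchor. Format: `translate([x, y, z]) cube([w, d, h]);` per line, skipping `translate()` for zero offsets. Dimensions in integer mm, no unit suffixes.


translate([92, 227, 655]) cube([1630, 651, 36]);
translate([127, 262, 0]) cube([64, 64, 655]);
translate([1623, 262, 0]) cube([64, 64, 655]);
translate([127, 779, 0]) cube([64, 64, 655]);
translate([1623, 779, 0]) cube([64, 64, 655]);
translate([191, 262, 577]) cube([1432, 64, 78]);
translate([191, 779, 577]) cube([1432, 64, 78]);
translate([127, 326, 577]) cube([64, 453, 78]);
translate([1623, 326, 577]) cube([64, 453, 78]);


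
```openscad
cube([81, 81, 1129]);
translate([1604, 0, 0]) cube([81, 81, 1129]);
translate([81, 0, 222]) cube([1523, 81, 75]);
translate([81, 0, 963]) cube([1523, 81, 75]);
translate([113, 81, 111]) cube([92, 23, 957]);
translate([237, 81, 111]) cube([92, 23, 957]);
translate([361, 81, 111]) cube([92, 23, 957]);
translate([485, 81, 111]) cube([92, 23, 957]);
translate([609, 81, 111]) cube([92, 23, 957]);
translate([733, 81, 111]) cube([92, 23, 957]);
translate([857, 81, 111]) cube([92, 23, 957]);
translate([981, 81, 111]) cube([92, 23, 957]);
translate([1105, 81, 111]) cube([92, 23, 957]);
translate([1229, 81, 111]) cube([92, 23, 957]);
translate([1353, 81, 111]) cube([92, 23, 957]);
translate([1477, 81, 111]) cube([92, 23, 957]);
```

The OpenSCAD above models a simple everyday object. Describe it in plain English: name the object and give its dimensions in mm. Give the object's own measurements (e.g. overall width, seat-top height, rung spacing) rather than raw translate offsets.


A fence section. Two 81×81 mm posts, 1129 mm tall, stand on the floor with a clear span of 1523 mm between their inner faces. Two horizontal rails of 81×75 mm section span the gap between the posts with their undersides at z = 222 mm and z = 963 mm, flush with the posts' −y face. 12 pickets, each 92 mm wide, 23 mm thick and 957 mm tall, are fixed to the +y face of the rails with their bottoms at z = 111 mm, spaced across the span with a 32 mm gap after the −x post and between neighbouring pickets, with 35 mm left before the +x post.


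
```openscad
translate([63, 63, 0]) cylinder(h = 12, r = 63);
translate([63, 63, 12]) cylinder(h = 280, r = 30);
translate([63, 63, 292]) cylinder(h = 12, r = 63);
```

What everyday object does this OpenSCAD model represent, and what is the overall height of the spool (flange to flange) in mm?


A spool. The overall height is 304 mm.

Three coaxial cylinders, large–small–large — a spool. Two 12 mm flanges and a 280 mm core give 12 + 280 + 12 = 304 mm.
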